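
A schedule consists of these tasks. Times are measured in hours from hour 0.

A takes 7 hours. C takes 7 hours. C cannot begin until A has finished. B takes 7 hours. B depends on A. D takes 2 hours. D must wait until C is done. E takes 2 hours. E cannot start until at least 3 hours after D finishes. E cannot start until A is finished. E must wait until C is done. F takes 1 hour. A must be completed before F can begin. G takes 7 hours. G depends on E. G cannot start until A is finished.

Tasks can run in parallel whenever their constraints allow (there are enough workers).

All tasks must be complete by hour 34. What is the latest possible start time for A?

To finish by hour 34, B (duration 7) must start no later than hour 27.
G must finish by hour 34; it takes 7 hours, so it must start by 34 − 7 = hour 27.
Since G (must start by hour 27) depends on it, E must finish by hour 27. Backing off its 2-hour duration gives a latest start of hour 25.
Since E (must start by hour 25, minus 3-hour gap → hour 22) depends on it, D must finish by hour 22. Backing off its 2-hour duration gives a latest start of hour 20.
C feeds D (must start by hour 20); E (must start by hour 25). Taking the minimum, C must finish by hour 20 and start by 20 − 7 = hour 13.
F has no dependents, so it just needs to finish by hour 34. Starting by 34 − 1 = hour 33 achieves that.
A has several dependents: B (must start by hour 27); C (must start by hour 13); E (must start by hour 25); F (must start by hour 33); G (must start by hour 27). The earliest of those limits is hour 13, so A must start by 13 − 7 = hour 6.

6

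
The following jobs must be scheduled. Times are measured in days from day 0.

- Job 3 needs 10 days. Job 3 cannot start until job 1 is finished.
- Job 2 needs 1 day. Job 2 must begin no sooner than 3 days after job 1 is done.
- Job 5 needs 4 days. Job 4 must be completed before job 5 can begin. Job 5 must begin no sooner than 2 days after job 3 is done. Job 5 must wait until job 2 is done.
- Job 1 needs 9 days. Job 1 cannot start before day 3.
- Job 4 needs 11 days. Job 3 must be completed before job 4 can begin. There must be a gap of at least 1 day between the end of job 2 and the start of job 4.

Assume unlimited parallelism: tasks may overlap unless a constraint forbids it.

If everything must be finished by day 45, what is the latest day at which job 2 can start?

To finish by day 45, job 5 (duration 4) must start no later than day 41.
Job 4 has to be done before job 5 (must start by day 41). That means finishing by day 41, i.e. starting by 41 − 11 = day 30.
Job 2 has several dependents: job 4 (must start by day 30, minus 1-day gap → day 29); job 5 (must start by day 41). The earliest of those limits is day 29, so job 2 must start by 29 − 1 = day 28.

28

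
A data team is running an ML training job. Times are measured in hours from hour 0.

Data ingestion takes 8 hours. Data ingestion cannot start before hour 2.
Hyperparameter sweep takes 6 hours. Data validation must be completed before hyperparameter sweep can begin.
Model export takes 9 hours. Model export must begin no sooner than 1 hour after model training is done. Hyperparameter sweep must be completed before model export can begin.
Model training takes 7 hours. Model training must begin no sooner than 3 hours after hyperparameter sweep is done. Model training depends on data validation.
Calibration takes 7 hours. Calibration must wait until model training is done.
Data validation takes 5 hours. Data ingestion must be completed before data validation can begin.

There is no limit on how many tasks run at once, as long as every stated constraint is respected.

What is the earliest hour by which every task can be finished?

41

After its own release at hour 2, data ingestion can start at hour 2 and finishes at hour 10.
After data ingestion (finishes hour 10), data validation can start at hour 10 and finishes at hour 15.
After data validation (finishes hour 15), hyperparameter sweep can start at hour 15 and finishes at hour 21.
Model training cannot start until hyperparameter sweep (finishes hour 21, plus 3-hour gap → hour 24); data validation (finishes hour 15). The controlling bound is hour 24, so model training finishes at 24 + 7 = hour 31.
For model export: model training (finishes hour 31, plus 1-hour gap → hour 32); hyperparameter sweep (finishes hour 21). Taking the maximum gives a start of hour 32, and it finishes at 32 + 9 = hour 41.
After model training (finishes hour 31), calibration can start at hour 31 and finishes at hour 38.
All tasks are finished once the last one completes. Finish times: Data ingestion at 10, Data validation at 15, Hyperparameter sweep at 21, Model training at 31, Calibration at 38, Model export at 41. The latest is hour 41.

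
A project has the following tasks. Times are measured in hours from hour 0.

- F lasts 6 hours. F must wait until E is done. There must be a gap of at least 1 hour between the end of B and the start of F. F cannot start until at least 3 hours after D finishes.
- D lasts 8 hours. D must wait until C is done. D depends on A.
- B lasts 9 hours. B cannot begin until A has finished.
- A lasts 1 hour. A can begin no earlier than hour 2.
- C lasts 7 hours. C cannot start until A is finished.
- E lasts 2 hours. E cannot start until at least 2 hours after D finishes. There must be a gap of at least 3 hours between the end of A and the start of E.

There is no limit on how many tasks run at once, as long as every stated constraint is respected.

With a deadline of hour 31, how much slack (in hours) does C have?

A cannot begin until its own release at hour 2. It runs from hour 2 to 2 + 1 = hour 3.
C waits on A (finishes hour 3), so it starts at hour 3 and finishes at 3 + 7 = hour 10.

Working backward from the deadline:
To finish by hour 31, F (duration 6) must start no later than hour 25.
E must finish before F (must start by hour 25). With a 2-hour duration, E must start by 25 − 2 = hour 23.
D has several dependents: E (must start by hour 23, minus 2-hour gap → hour 21); F (must start by hour 25, minus 3-hour gap → hour 22). The earliest of those limits is hour 21, so D must start by 21 − 8 = hour 13.
C feeds into D (must start by hour 13); so C must finish by hour 13 and therefore start by hour 6.
So C can start as early as hour 3 and as late as hour 6, giving 6 − 3 = 3 hours of slack.

3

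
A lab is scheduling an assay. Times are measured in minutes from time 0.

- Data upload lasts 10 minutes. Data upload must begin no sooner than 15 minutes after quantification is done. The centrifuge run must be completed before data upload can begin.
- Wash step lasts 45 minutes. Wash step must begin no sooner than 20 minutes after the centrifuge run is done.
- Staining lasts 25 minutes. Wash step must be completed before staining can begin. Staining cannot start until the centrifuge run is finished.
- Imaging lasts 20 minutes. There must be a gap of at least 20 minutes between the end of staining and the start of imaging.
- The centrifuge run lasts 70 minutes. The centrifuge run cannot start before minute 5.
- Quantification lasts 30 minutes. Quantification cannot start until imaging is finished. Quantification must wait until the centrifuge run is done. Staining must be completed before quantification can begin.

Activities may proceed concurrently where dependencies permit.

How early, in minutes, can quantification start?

The centrifuge run cannot begin until its own release at minute 5. It runs from minute 5 to 5 + 70 = minute 75.
After the centrifuge run (finishes minute 75, plus 20-minute gap → minute 95), wash step can start at minute 95 and finishes at minute 140.
For staining: wash step (finishes minute 140); the centrifuge run (finishes minute 75). Taking the maximum gives a start of minute 140, and it finishes at 140 + 25 = minute 165.
After staining (finishes minute 165, plus 20-minute gap → minute 185), imaging can start at minute 185 and finishes at minute 205.
Quantification waits on imaging (finishes minute 205); the centrifuge run (finishes minute 75); staining (finishes minute 165). The latest of these is minute 205, which is the earliest quantification can start.

205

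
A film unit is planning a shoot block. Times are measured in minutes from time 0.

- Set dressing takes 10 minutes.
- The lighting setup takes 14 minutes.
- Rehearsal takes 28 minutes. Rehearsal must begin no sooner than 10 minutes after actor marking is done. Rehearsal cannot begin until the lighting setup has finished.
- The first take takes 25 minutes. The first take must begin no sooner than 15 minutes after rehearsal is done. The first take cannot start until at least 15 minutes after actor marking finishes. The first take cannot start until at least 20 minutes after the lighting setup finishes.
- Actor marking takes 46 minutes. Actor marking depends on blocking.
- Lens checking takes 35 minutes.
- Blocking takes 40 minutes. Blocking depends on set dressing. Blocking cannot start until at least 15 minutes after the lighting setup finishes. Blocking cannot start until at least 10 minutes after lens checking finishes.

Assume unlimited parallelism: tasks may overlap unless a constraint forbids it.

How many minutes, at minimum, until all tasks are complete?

209

Nothing blocks lens checking, so it runs from minute 0 to minute 35.
The lighting setup can start immediately at minute 0; it finishes at minute 14.
Set dressing can start immediately at minute 0; it finishes at minute 10.
Blocking needs all of set dressing (finishes minute 10); the lighting setup (finishes minute 14, plus 15-minute gap → minute 29); lens checking (finishes minute 35, plus 10-minute gap → minute 45). That puts its earliest start at minute 45; it finishes at 45 + 40 = minute 85.
Actor marking waits on blocking (finishes minute 85), so it starts at minute 85 and finishes at 85 + 46 = minute 131.
Rehearsal has to wait for actor marking (finishes minute 131, plus 10-minute gap → minute 141); the lighting setup (finishes minute 14). The latest of these is minute 141, so rehearsal runs minute 141 to 141 + 28 = minute 169.
The first take has to wait for rehearsal (finishes minute 169, plus 15-minute gap → minute 184); actor marking (finishes minute 131, plus 15-minute gap → minute 146); the lighting setup (finishes minute 14, plus 20-minute gap → minute 34). The latest of these is minute 184, so the first take runs minute 184 to 184 + 25 = minute 209.
All tasks are finished once the last one completes. Finish times: Set dressing at 10, The lighting setup at 14, Lens checking at 35, Blocking at 85, Actor marking at 131, Rehearsal at 169, The first take at 209. The latest is minute 209.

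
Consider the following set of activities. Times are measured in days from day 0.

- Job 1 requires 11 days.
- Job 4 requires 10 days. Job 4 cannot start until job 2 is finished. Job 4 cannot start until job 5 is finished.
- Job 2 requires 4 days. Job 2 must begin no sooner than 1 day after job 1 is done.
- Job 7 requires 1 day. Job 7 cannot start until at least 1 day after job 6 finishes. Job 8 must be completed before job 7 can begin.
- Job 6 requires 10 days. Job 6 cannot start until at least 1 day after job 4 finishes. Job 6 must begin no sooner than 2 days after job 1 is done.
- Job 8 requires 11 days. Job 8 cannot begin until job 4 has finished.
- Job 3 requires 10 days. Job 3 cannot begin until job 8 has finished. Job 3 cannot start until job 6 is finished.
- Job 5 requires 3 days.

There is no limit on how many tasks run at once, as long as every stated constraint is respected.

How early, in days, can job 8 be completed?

Job 5 has no prerequisites, so it starts at day 0 and finishes at day 3.
Job 1 has no prerequisites, so it starts at day 0 and finishes at day 11.
Job 2 cannot begin until job 1 (finishes day 11, plus 1-day gap → day 12). It runs from day 12 to 12 + 4 = day 16.
Job 4 needs all of job 2 (finishes day 16); job 5 (finishes day 3). That puts its earliest start at day 16; it finishes at 16 + 10 = day 26.
Job 8 waits on job 4 (finishes day 26), so it starts at day 26 and finishes at 26 + 11 = day 37.

37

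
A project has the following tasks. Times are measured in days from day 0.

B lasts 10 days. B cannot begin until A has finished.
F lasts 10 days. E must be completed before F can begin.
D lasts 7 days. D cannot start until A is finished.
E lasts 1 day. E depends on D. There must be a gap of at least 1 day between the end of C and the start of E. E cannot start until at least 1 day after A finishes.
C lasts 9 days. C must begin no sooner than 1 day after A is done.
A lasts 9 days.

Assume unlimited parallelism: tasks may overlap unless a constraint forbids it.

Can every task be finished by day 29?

A has no prerequisites, so it starts at day 0 and finishes at day 9.
D cannot begin until A (finishes day 9). It runs from day 9 to 9 + 7 = day 16.
C cannot begin until A (finishes day 9, plus 1-day gap → day 10). It runs from day 10 to 10 + 9 = day 19.
For E: D (finishes day 16); C (finishes day 19, plus 1-day gap → day 20); A (finishes day 9, plus 1-day gap → day 10). Taking the maximum gives a start of day 20, and it finishes at 20 + 1 = day 21.
F cannot begin until E (finishes day 21). It runs from day 21 to 21 + 10 = day 31.
After A (finishes day 9), B can start at day 9 and finishes at day 19.
The earliest everything can be done is day 31, which is after the deadline of 29, so it is not possible.

No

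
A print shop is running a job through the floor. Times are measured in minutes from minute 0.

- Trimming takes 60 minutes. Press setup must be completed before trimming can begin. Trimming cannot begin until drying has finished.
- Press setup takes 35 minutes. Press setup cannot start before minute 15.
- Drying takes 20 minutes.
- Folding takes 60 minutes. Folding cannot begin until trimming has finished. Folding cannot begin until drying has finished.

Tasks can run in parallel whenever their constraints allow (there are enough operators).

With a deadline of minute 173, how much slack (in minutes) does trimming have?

Drying has no prerequisites, so it starts at minute 0 and finishes at minute 20.
Press setup cannot begin until its own release at minute 15. It runs from minute 15 to 15 + 35 = minute 50.
Trimming cannot start until press setup (finishes minute 50); drying (finishes minute 20). The controlling bound is minute 50, so trimming finishes at 50 + 60 = minute 110.

Working backward from the deadline:
To finish by minute 173, folding (duration 60) must start no later than minute 113.
Trimming must finish before folding (must start by minute 113). With a 60-minute duration, trimming must start by 113 − 60 = minute 53.
So trimming can start as early as minute 50 and as late as minute 53, giving 53 − 50 = 3 minutes of slack.

3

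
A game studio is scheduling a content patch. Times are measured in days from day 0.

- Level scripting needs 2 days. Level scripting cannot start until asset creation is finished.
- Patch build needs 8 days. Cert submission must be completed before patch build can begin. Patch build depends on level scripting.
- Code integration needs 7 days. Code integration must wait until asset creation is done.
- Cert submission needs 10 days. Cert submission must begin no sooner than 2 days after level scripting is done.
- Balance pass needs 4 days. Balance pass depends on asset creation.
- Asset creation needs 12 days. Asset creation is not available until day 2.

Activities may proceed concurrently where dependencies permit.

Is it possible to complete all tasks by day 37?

Yes

Asset creation cannot begin until its own release at day 2. It runs from day 2 to 2 + 12 = day 14.
After asset creation (finishes day 14), balance pass can start at day 14 and finishes at day 18.
After asset creation (finishes day 14), code integration can start at day 14 and finishes at day 21.
After asset creation (finishes day 14), level scripting can start at day 14 and finishes at day 16.
Cert submission waits on level scripting (finishes day 16, plus 2-day gap → day 18), so it starts at day 18 and finishes at 18 + 10 = day 28.
Patch build cannot start until cert submission (finishes day 28); level scripting (finishes day 16). The controlling bound is day 28, so patch build finishes at 28 + 8 = day 36.
Every task is finished by day 36, which is no later than the deadline of 37, so the schedule is feasible.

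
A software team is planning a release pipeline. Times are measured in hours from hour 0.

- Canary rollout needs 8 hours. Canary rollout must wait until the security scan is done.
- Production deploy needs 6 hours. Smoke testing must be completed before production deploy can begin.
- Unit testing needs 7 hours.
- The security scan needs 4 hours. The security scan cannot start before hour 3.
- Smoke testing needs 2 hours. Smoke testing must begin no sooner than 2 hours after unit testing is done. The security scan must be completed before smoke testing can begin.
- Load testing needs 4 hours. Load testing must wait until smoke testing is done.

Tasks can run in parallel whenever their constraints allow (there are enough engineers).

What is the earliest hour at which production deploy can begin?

The security scan cannot begin until its own release at hour 3. It runs from hour 3 to 3 + 4 = hour 7.
Unit testing has no prerequisites, so it starts at hour 0 and finishes at hour 7.
Smoke testing cannot start until unit testing (finishes hour 7, plus 2-hour gap → hour 9); the security scan (finishes hour 7). The controlling bound is hour 9, so smoke testing finishes at 9 + 2 = hour 11.
Production deploy waits on smoke testing (finishes hour 11), so the earliest it can start is hour 11.

11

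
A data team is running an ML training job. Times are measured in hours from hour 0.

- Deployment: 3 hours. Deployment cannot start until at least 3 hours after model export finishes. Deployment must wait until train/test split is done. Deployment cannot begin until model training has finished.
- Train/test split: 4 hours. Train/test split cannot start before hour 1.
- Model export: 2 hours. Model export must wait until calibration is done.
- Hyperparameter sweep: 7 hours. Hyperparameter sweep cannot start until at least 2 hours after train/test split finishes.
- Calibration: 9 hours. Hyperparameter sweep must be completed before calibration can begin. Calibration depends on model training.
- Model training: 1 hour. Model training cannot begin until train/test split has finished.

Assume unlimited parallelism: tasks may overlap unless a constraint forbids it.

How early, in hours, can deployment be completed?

31

Train/test split waits on its own release at hour 1, so it starts at hour 1 and finishes at 1 + 4 = hour 5.
Model training waits on train/test split (finishes hour 5), so it starts at hour 5 and finishes at 5 + 1 = hour 6.
After train/test split (finishes hour 5, plus 2-hour gap → hour 7), hyperparameter sweep can start at hour 7 and finishes at hour 14.
Calibration has to wait for hyperparameter sweep (finishes hour 14); model training (finishes hour 6). The latest of these is hour 14, so calibration runs hour 14 to 14 + 9 = hour 23.
After calibration (finishes hour 23), model export can start at hour 23 and finishes at hour 25.
Deployment cannot start until model export (finishes hour 25, plus 3-hour gap → hour 28); train/test split (finishes hour 5); model training (finishes hour 6). The controlling bound is hour 28, so deployment finishes at 28 + 3 = hour 31.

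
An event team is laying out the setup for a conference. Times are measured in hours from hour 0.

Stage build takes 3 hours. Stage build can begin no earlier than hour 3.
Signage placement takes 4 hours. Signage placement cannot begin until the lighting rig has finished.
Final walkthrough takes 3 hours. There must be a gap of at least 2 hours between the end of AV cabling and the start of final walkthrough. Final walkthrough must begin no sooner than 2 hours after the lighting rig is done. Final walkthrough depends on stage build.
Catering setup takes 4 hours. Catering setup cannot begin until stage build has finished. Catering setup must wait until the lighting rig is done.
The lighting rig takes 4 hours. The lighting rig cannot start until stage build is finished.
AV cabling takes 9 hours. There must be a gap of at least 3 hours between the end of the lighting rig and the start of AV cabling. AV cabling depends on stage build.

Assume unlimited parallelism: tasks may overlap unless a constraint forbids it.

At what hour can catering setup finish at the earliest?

After its own release at hour 3, stage build can start at hour 3 and finishes at hour 6.
The lighting rig waits on stage build (finishes hour 6), so it starts at hour 6 and finishes at 6 + 4 = hour 10.
Catering setup needs all of stage build (finishes hour 6); the lighting rig (finishes hour 10). That puts its earliest start at hour 10; it finishes at 10 + 4 = hour 14.

14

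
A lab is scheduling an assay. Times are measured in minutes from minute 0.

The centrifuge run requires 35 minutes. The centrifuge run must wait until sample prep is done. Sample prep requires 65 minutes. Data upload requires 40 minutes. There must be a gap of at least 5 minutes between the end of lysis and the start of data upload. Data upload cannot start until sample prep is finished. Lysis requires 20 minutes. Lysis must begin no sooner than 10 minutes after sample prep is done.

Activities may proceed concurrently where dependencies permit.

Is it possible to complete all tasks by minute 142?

Sample prep can start immediately at minute 0; it finishes at minute 65.
The centrifuge run cannot begin until sample prep (finishes minute 65). It runs from minute 65 to 65 + 35 = minute 100.
After sample prep (finishes minute 65, plus 10-minute gap → minute 75), lysis can start at minute 75 and finishes at minute 95.
Data upload cannot start until lysis (finishes minute 95, plus 5-minute gap → minute 100); sample prep (finishes minute 65). The controlling bound is minute 100, so data upload finishes at 100 + 40 = minute 140.
Every task is finished by minute 140, which is no later than the deadline of 142, so the schedule is feasible.

Yes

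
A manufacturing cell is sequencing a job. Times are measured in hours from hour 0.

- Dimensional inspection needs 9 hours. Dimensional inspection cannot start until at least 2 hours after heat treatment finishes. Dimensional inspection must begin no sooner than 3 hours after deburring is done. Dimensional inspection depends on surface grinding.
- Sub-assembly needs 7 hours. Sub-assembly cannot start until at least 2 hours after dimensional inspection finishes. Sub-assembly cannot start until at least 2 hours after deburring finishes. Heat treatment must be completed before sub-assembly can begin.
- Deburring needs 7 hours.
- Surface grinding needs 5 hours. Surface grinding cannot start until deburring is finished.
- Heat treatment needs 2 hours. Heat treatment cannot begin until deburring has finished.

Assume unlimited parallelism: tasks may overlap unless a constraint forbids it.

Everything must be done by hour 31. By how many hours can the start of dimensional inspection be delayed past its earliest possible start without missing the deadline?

Nothing blocks deburring, so it runs from hour 0 to hour 7.
Surface grinding cannot begin until deburring (finishes hour 7). It runs from hour 7 to 7 + 5 = hour 12.
After deburring (finishes hour 7), heat treatment can start at hour 7 and finishes at hour 9.
For dimensional inspection: heat treatment (finishes hour 9, plus 2-hour gap → hour 11); deburring (finishes hour 7, plus 3-hour gap → hour 10); surface grinding (finishes hour 12). Taking the maximum gives a start of hour 12, and it finishes at 12 + 9 = hour 21.

Working backward from the deadline:
Nothing follows sub-assembly; the deadline of hour 31 is its only limit. It must start by 31 − 7 = hour 24.
Since sub-assembly (must start by hour 24, minus 2-hour gap → hour 22) depends on it, dimensional inspection must finish by hour 22. Backing off its 9-hour duration gives a latest start of hour 13.
So dimensional inspection can start as early as hour 12 and as late as hour 13, giving 13 − 12 = 1 hour of slack.

1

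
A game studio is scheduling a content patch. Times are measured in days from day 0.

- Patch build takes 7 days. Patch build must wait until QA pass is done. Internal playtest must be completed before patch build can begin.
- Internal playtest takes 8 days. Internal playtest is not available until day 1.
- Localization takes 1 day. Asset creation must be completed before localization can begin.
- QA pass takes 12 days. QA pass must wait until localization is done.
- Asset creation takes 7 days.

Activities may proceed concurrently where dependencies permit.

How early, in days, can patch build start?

After its own release at day 1, internal playtest can start at day 1 and finishes at day 9.
Asset creation has no prerequisites, so it starts at day 0 and finishes at day 7.
Localization waits on asset creation (finishes day 7), so it starts at day 7 and finishes at 7 + 1 = day 8.
QA pass waits on localization (finishes day 8), so it starts at day 8 and finishes at 8 + 12 = day 20.
Patch build waits on QA pass (finishes day 20); internal playtest (finishes day 9). The latest of these is day 20, which is the earliest patch build can start.

20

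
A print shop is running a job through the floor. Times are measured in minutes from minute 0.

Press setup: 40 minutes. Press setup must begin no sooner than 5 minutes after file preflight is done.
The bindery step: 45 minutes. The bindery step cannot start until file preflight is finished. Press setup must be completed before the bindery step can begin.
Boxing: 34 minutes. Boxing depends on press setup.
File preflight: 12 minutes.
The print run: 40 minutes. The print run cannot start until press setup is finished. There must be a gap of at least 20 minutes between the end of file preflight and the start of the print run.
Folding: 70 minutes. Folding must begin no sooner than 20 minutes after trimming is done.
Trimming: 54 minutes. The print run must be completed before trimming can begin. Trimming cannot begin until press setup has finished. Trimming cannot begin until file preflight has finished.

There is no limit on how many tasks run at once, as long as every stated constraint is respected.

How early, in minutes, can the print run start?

Nothing blocks file preflight, so it runs from minute 0 to minute 12.
Press setup waits on file preflight (finishes minute 12, plus 5-minute gap → minute 17), so it starts at minute 17 and finishes at 17 + 40 = minute 57.
The print run waits on press setup (finishes minute 57); file preflight (finishes minute 12, plus 20-minute gap → minute 32). The latest of these is minute 57, which is the earliest the print run can start.

57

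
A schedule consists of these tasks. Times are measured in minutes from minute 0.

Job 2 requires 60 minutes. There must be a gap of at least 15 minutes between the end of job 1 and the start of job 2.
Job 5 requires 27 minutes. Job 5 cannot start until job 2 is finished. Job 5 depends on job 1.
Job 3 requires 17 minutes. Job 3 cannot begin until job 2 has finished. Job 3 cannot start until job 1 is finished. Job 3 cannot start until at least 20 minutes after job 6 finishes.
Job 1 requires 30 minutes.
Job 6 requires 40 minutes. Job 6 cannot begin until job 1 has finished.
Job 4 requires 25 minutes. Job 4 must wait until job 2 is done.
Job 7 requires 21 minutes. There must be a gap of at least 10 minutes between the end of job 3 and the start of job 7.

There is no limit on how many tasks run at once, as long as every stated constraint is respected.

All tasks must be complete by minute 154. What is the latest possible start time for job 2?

46

Nothing follows job 7; the deadline of minute 154 is its only limit. It must start by 154 − 21 = minute 133.
Job 3 must finish before job 7 (must start by minute 133, minus 10-minute gap → minute 123). With a 17-minute duration, job 3 must start by 123 − 17 = minute 106.
Job 4 must finish by minute 154; it takes 25 minutes, so it must start by 154 − 25 = minute 129.
Job 5 must finish by minute 154; it takes 27 minutes, so it must start by 154 − 27 = minute 127.
Job 2 feeds job 3 (must start by minute 106); job 4 (must start by minute 129); job 5 (must start by minute 127). Taking the minimum, job 2 must finish by minute 106 and start by 106 − 60 = minute 46.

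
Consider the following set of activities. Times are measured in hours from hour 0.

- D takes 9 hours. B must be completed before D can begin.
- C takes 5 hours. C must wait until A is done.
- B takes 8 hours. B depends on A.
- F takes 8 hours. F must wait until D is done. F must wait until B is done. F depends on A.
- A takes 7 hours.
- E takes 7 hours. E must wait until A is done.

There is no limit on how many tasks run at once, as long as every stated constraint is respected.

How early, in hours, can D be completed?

A has no prerequisites, so it starts at hour 0 and finishes at hour 7.
B cannot begin until A (finishes hour 7). It runs from hour 7 to 7 + 8 = hour 15.
D cannot begin until B (finishes hour 15). It runs from hour 15 to 15 + 9 = hour 24.

24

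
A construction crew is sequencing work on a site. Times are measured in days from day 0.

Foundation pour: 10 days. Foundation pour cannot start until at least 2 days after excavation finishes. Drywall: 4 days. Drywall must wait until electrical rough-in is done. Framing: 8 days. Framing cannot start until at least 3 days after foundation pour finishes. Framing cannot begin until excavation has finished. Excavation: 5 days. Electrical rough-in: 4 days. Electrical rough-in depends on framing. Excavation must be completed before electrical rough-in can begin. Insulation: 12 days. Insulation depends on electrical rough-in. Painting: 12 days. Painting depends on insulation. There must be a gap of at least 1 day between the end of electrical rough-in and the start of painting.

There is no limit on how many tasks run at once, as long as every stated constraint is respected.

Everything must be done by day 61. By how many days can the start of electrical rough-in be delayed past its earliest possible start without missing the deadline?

Excavation has no prerequisites, so it starts at day 0 and finishes at day 5.
After excavation (finishes day 5, plus 2-day gap → day 7), foundation pour can start at day 7 and finishes at day 17.
Framing cannot start until foundation pour (finishes day 17, plus 3-day gap → day 20); excavation (finishes day 5). The controlling bound is day 20, so framing finishes at 20 + 8 = day 28.
Electrical rough-in has to wait for framing (finishes day 28); excavation (finishes day 5). The latest of these is day 28, so electrical rough-in runs day 28 to 28 + 4 = day 32.

Working backward from the deadline:
Painting has no dependents, so it just needs to finish by day 61. Starting by 61 − 12 = day 49 achieves that.
Since painting (must start by day 49) depends on it, insulation must finish by day 49. Backing off its 12-day duration gives a latest start of day 37.
Nothing follows drywall; the deadline of day 61 is its only limit. It must start by 61 − 4 = day 57.
For electrical rough-in: insulation (must start by day 37); drywall (must start by day 57); painting (must start by day 49, minus 1-day gap → day 48). The most restrictive is day 37; with a 4-day duration, electrical rough-in must start by day 33.
So electrical rough-in can start as early as day 28 and as late as day 33, giving 33 − 28 = 5 days of slack.

5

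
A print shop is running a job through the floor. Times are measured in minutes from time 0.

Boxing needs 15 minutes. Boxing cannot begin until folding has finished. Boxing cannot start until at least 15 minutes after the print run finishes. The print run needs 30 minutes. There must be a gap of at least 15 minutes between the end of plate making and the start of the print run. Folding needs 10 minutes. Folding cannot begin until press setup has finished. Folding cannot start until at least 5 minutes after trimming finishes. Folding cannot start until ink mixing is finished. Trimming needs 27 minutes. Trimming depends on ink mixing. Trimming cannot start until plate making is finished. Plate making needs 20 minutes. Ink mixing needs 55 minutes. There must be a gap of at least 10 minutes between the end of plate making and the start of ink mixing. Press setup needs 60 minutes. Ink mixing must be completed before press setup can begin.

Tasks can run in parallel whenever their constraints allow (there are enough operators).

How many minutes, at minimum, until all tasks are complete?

170

Plate making can start immediately at minute 0; it finishes at minute 20.
The print run waits on plate making (finishes minute 20, plus 15-minute gap → minute 35), so it starts at minute 35 and finishes at 35 + 30 = minute 65.
Ink mixing cannot begin until plate making (finishes minute 20, plus 10-minute gap → minute 30). It runs from minute 30 to 30 + 55 = minute 85.
For trimming: ink mixing (finishes minute 85); plate making (finishes minute 20). Taking the maximum gives a start of minute 85, and it finishes at 85 + 27 = minute 112.
After ink mixing (finishes minute 85), press setup can start at minute 85 and finishes at minute 145.
Folding needs all of press setup (finishes minute 145); trimming (finishes minute 112, plus 5-minute gap → minute 117); ink mixing (finishes minute 85). That puts its earliest start at minute 145; it finishes at 145 + 10 = minute 155.
Boxing needs all of folding (finishes minute 155); the print run (finishes minute 65, plus 15-minute gap → minute 80). That puts its earliest start at minute 155; it finishes at 155 + 15 = minute 170.
All tasks are finished once the last one completes. Finish times: Plate making at 20, Ink mixing at 85, Press setup at 145, The print run at 65, Trimming at 112, Folding at 155, Boxing at 170. The latest is minute 170.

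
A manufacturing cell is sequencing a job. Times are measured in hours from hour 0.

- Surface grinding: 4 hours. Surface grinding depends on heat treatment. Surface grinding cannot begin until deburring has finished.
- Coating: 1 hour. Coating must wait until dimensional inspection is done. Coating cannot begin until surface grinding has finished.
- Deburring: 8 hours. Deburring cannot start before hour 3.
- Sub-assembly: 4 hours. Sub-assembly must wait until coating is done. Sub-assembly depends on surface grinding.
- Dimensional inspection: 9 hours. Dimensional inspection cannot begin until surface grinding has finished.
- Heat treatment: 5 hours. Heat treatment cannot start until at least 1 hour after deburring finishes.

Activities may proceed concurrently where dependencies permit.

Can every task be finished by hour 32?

No

Deburring waits on its own release at hour 3, so it starts at hour 3 and finishes at 3 + 8 = hour 11.
After deburring (finishes hour 11, plus 1-hour gap → hour 12), heat treatment can start at hour 12 and finishes at hour 17.
Surface grinding needs all of heat treatment (finishes hour 17); deburring (finishes hour 11). That puts its earliest start at hour 17; it finishes at 17 + 4 = hour 21.
Dimensional inspection cannot begin until surface grinding (finishes hour 21). It runs from hour 21 to 21 + 9 = hour 30.
Coating cannot start until dimensional inspection (finishes hour 30); surface grinding (finishes hour 21). The controlling bound is hour 30, so coating finishes at 30 + 1 = hour 31.
Sub-assembly needs all of coating (finishes hour 31); surface grinding (finishes hour 21). That puts its earliest start at hour 31; it finishes at 31 + 4 = hour 35.
The earliest everything can be done is hour 35, which is after the deadline of 32, so it is not possible.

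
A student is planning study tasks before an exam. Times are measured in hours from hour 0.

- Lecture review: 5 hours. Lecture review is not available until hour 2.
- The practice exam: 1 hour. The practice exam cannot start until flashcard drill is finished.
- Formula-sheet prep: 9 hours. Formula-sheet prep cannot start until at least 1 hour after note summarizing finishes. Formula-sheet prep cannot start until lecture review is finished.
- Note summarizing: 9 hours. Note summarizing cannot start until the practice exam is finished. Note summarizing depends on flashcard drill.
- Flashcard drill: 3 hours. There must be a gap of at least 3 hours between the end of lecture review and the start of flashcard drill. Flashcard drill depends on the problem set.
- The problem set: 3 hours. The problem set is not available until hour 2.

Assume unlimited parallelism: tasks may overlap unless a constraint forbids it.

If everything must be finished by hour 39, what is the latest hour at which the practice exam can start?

19

Nothing follows formula-sheet prep; the deadline of hour 39 is its only limit. It must start by 39 − 9 = hour 30.
Note summarizing has to be done before formula-sheet prep (must start by hour 30, minus 1-hour gap → hour 29). That means finishing by hour 29, i.e. starting by 29 − 9 = hour 20.
The practice exam feeds into note summarizing (must start by hour 20); so the practice exam must finish by hour 20 and therefore start by hour 19.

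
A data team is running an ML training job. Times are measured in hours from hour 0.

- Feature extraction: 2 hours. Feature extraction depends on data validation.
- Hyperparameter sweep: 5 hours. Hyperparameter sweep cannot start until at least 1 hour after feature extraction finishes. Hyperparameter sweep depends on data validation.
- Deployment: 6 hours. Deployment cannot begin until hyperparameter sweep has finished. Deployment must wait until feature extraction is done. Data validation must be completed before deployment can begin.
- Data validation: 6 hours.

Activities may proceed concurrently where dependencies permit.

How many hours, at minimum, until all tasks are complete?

Nothing blocks data validation, so it runs from hour 0 to hour 6.
After data validation (finishes hour 6), feature extraction can start at hour 6 and finishes at hour 8.
Hyperparameter sweep has to wait for feature extraction (finishes hour 8, plus 1-hour gap → hour 9); data validation (finishes hour 6). The latest of these is hour 9, so hyperparameter sweep runs hour 9 to 9 + 5 = hour 14.
Deployment needs all of hyperparameter sweep (finishes hour 14); feature extraction (finishes hour 8); data validation (finishes hour 6). That puts its earliest start at hour 14; it finishes at 14 + 6 = hour 20.
All tasks are finished once the last one completes. Finish times: Data validation at 6, Feature extraction at 8, Hyperparameter sweep at 14, Deployment at 20. The latest is hour 20.

20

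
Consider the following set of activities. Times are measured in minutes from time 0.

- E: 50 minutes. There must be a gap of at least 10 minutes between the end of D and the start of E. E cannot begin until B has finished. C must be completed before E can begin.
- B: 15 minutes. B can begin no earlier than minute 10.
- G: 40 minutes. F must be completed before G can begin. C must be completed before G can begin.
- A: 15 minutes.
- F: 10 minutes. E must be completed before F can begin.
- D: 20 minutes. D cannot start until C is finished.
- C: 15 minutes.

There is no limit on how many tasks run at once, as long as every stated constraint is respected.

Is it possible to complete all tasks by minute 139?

Nothing blocks C, so it runs from minute 0 to minute 15.
D waits on C (finishes minute 15), so it starts at minute 15 and finishes at 15 + 20 = minute 35.
B waits on its own release at minute 10, so it starts at minute 10 and finishes at 10 + 15 = minute 25.
E needs all of D (finishes minute 35, plus 10-minute gap → minute 45); B (finishes minute 25); C (finishes minute 15). That puts its earliest start at minute 45; it finishes at 45 + 50 = minute 95.
F cannot begin until E (finishes minute 95). It runs from minute 95 to 95 + 10 = minute 105.
G cannot start until F (finishes minute 105); C (finishes minute 15). The controlling bound is minute 105, so G finishes at 105 + 40 = minute 145.
A has no prerequisites, so it starts at minute 0 and finishes at minute 15.
The earliest everything can be done is minute 145, which is after the deadline of 139, so it is not possible.

No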